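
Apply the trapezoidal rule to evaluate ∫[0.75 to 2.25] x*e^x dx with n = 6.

f(x) = x*e^x
a = 0.75, b = 2.25, n = 6
h = (b - a)/n = 0.250000

Trapezoidal rule: (h/2)[f(x₀) + 2f(x₁) + 2f(x₂) + ... + f(xₙ)]

x_0 = 0.7500, f(x_0) = 1.587750, coefficient = 1
x_1 = 1.0000, f(x_1) = 2.718282, coefficient = 2
x_2 = 1.2500, f(x_2) = 4.362929, coefficient = 2
x_3 = 1.5000, f(x_3) = 6.722534, coefficient = 2
x_4 = 1.7500, f(x_4) = 10.070555, coefficient = 2
x_5 = 2.0000, f(x_5) = 14.778112, coefficient = 2
x_6 = 2.2500, f(x_6) = 21.347406, coefficient = 1

I ≈ (0.250000/2) × 100.239978 = 12.529997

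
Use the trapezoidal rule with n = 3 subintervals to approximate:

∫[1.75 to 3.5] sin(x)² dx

f(x) = sin(x)²
a = 1.75, b = 3.5, n = 3
h = (b - a)/n = 0.583333

Trapezoidal rule: (h/2)[f(x₀) + 2f(x₁) + 2f(x₂) + ... + f(xₙ)]

x_0 = 1.7500, f(x_0) = 0.968228, coefficient = 1
x_1 = 2.3333, f(x_1) = 0.522853, coefficient = 2
x_2 = 2.9167, f(x_2) = 0.049744, coefficient = 2
x_3 = 3.5000, f(x_3) = 0.123049, coefficient = 1

I ≈ (0.583333/2) × 2.236472 = 0.652304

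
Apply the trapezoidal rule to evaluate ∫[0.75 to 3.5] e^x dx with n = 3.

f(x) = e^x
a = 0.75, b = 3.5, n = 3
h = (b - a)/n = 0.916667

Trapezoidal rule: (h/2)[f(x₀) + 2f(x₁) + 2f(x₂) + ... + f(xₙ)]

x_0 = 0.7500, f(x_0) = 2.117000, coefficient = 1
x_1 = 1.6667, f(x_1) = 5.294490, coefficient = 2
x_2 = 2.5833, f(x_2) = 13.241202, coefficient = 2
x_3 = 3.5000, f(x_3) = 33.115452, coefficient = 1

I ≈ (0.916667/2) × 72.303836 = 33.139258
Exact value: 30.998452
Error: 2.140806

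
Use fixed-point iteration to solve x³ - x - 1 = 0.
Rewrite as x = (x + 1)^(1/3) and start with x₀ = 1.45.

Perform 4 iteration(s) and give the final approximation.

Equation: x³ - x - 1 = 0
Fixed-point form: x = (x + 1)^(1/3)
x₀ = 1.45

x_1 = g(1.450000) = 1.348100
x_2 = g(1.348100) = 1.329144
x_3 = g(1.329144) = 1.325558
x_4 = g(1.325558) = 1.324878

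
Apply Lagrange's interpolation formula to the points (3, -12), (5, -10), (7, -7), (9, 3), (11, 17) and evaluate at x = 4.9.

Lagrange interpolation formula:
P(x) = Σ yᵢ × Lᵢ(x)
where Lᵢ(x) = Π_{j≠i} (x - xⱼ)/(xᵢ - xⱼ)

L_0(4.9) = (4.9 - 5)/(3 - 5) × (4.9 - 7)/(3 - 7) × (4.9 - 9)/(3 - 9) × (4.9 - 11)/(3 - 11) = 0.013677
L_1(4.9) = (4.9 - 3)/(5 - 3) × (4.9 - 7)/(5 - 7) × (4.9 - 9)/(5 - 9) × (4.9 - 11)/(5 - 11) = 1.039478
L_2(4.9) = (4.9 - 3)/(7 - 3) × (4.9 - 5)/(7 - 5) × (4.9 - 9)/(7 - 9) × (4.9 - 11)/(7 - 11) = -0.074248
L_3(4.9) = (4.9 - 3)/(9 - 3) × (4.9 - 5)/(9 - 5) × (4.9 - 7)/(9 - 7) × (4.9 - 11)/(9 - 11) = 0.025353
L_4(4.9) = (4.9 - 3)/(11 - 3) × (4.9 - 5)/(11 - 5) × (4.9 - 7)/(11 - 7) × (4.9 - 9)/(11 - 9) = -0.004260

P(4.9) = (-12)×L_0(4.9) + (-10)×L_1(4.9) + (-7)×L_2(4.9) + 3×L_3(4.9) + 17×L_4(4.9)
P(4.9) = -10.035534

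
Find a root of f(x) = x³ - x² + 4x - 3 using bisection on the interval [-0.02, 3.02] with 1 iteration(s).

f(x) = x³ - x² + 4x - 3
Initial interval: [-0.02, 3.02]

Iteration 1:
  c_1 = (-0.020000 + 3.020000)/2 = 1.500000
  f(c_1) = f(1.500000) = 4.125000
  f(a) × f(c) < 0, new interval: [-0.020000, 1.500000]

After 1 iteration(s), the approximation is c_1 = 1.500000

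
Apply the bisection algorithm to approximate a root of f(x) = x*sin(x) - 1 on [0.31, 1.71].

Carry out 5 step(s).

f(x) = x*sin(x) - 1
Initial interval: [0.31, 1.71]

Iteration 1:
  c_1 = (0.310000 + 1.710000)/2 = 1.010000
  f(c_1) = f(1.010000) = -0.144700
  f(a) × f(c) ≥ 0, new interval: [1.010000, 1.710000]
Iteration 2:
  c_2 = (1.010000 + 1.710000)/2 = 1.360000
  f(c_2) = f(1.360000) = 0.329896
  f(a) × f(c) < 0, new interval: [1.010000, 1.360000]
Iteration 3:
  c_3 = (1.010000 + 1.360000)/2 = 1.185000
  f(c_3) = f(1.185000) = 0.097901
  f(a) × f(c) < 0, new interval: [1.010000, 1.185000]
Iteration 4:
  c_4 = (1.010000 + 1.185000)/2 = 1.097500
  f(c_4) = f(1.097500) = -0.023148
  f(a) × f(c) ≥ 0, new interval: [1.097500, 1.185000]
Iteration 5:
  c_5 = (1.097500 + 1.185000)/2 = 1.141250
  f(c_5) = f(1.141250) = 0.037573
  f(a) × f(c) < 0, new interval: [1.097500, 1.141250]

After 5 iteration(s), the approximation is c_5 = 1.141250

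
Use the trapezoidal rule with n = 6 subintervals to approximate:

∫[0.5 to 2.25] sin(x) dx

f(x) = sin(x)
a = 0.5, b = 2.25, n = 6
h = (b - a)/n = 0.291667

Trapezoidal rule: (h/2)[f(x₀) + 2f(x₁) + 2f(x₂) + ... + f(xₙ)]

x_0 = 0.5000, f(x_0) = 0.479426, coefficient = 1
x_1 = 0.7917, f(x_1) = 0.711525, coefficient = 2
x_2 = 1.0833, f(x_2) = 0.883524, coefficient = 2
x_3 = 1.3750, f(x_3) = 0.980893, coefficient = 2
x_4 = 1.6667, f(x_4) = 0.995408, coefficient = 2
x_5 = 1.9583, f(x_5) = 0.925843, coefficient = 2
x_6 = 2.2500, f(x_6) = 0.778073, coefficient = 1

I ≈ (0.291667/2) × 10.251885 = 1.495067
Exact value: 1.505756
Error: 0.010690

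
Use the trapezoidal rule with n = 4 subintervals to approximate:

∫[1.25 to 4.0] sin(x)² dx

f(x) = sin(x)²
a = 1.25, b = 4.0, n = 4
h = (b - a)/n = 0.687500

Trapezoidal rule: (h/2)[f(x₀) + 2f(x₁) + 2f(x₂) + ... + f(xₙ)]

x_0 = 1.2500, f(x_0) = 0.900572, coefficient = 1
x_1 = 1.9375, f(x_1) = 0.871449, coefficient = 2
x_2 = 2.6250, f(x_2) = 0.243957, coefficient = 2
x_3 = 3.3125, f(x_3) = 0.028926, coefficient = 2
x_4 = 4.0000, f(x_4) = 0.572750, coefficient = 1

I ≈ (0.687500/2) × 3.761986 = 1.293183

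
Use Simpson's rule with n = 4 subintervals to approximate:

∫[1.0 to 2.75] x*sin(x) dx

f(x) = x*sin(x)
a = 1.0, b = 2.75, n = 4
h = (b - a)/n = 0.437500

Simpson's rule: (h/3)[f(x₀) + 4f(x₁) + 2f(x₂) + ... + f(xₙ)]

x_0 = 1.0000, f(x_0) = 0.841471, coefficient = 1
x_1 = 1.4375, f(x_1) = 1.424748, coefficient = 4
x_2 = 1.8750, f(x_2) = 1.788911, coefficient = 2
x_3 = 2.3125, f(x_3) = 1.705050, coefficient = 4
x_4 = 2.7500, f(x_4) = 1.049568, coefficient = 1

I ≈ (0.437500/3) × 17.988051 = 2.623257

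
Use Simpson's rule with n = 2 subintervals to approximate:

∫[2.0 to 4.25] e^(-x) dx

f(x) = e^(-x)
a = 2.0, b = 4.25, n = 2
h = (b - a)/n = 1.125000

Simpson's rule: (h/3)[f(x₀) + 4f(x₁) + 2f(x₂) + ... + f(xₙ)]

x_0 = 2.0000, f(x_0) = 0.135335, coefficient = 1
x_1 = 3.1250, f(x_1) = 0.043937, coefficient = 4
x_2 = 4.2500, f(x_2) = 0.014264, coefficient = 1

I ≈ (1.125000/3) × 0.325347 = 0.122005
Exact value: 0.121071
Error: 0.000934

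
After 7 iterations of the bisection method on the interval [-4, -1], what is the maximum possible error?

Bisection error bound: |error| ≤ (b-a)/2^n
|error| ≤ (-1 - (-4))/2^7 = 3/2^7
|error| ≤ 0.0234375000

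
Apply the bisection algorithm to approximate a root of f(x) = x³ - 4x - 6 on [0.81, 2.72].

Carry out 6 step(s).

f(x) = x³ - 4x - 6
Initial interval: [0.81, 2.72]

Iteration 1:
  c_1 = (0.810000 + 2.720000)/2 = 1.765000
  f(c_1) = f(1.765000) = -7.561628
  f(a) × f(c) ≥ 0, new interval: [1.765000, 2.720000]
Iteration 2:
  c_2 = (1.765000 + 2.720000)/2 = 2.242500
  f(c_2) = f(2.242500) = -3.692902
  f(a) × f(c) ≥ 0, new interval: [2.242500, 2.720000]
Iteration 3:
  c_3 = (2.242500 + 2.720000)/2 = 2.481250
  f(c_3) = f(2.481250) = -0.648932
  f(a) × f(c) ≥ 0, new interval: [2.481250, 2.720000]
Iteration 4:
  c_4 = (2.481250 + 2.720000)/2 = 2.600625
  f(c_4) = f(2.600625) = 1.186178
  f(a) × f(c) < 0, new interval: [2.481250, 2.600625]
Iteration 5:
  c_5 = (2.481250 + 2.600625)/2 = 2.540938
  f(c_5) = f(2.540938) = 0.241466
  f(a) × f(c) < 0, new interval: [2.481250, 2.540938]
Iteration 6:
  c_6 = (2.481250 + 2.540938)/2 = 2.511094
  f(c_6) = f(2.511094) = -0.210443
  f(a) × f(c) ≥ 0, new interval: [2.511094, 2.540938]

After 6 iteration(s), the approximation is c_6 = 2.511094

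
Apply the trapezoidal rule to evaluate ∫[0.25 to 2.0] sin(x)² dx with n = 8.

f(x) = sin(x)²
a = 0.25, b = 2.0, n = 8
h = (b - a)/n = 0.218750

Trapezoidal rule: (h/2)[f(x₀) + 2f(x₁) + 2f(x₂) + ... + f(xₙ)]

x_0 = 0.2500, f(x_0) = 0.061209, coefficient = 1
x_1 = 0.4688, f(x_1) = 0.204097, coefficient = 2
x_2 = 0.6875, f(x_2) = 0.402726, coefficient = 2
x_3 = 0.9062, f(x_3) = 0.619679, coefficient = 2
x_4 = 1.1250, f(x_4) = 0.814087, coefficient = 2
x_5 = 1.3438, f(x_5) = 0.949330, coefficient = 2
x_6 = 1.5625, f(x_6) = 0.999931, coefficient = 2
x_7 = 1.7812, f(x_7) = 0.956359, coefficient = 2
x_8 = 2.0000, f(x_8) = 0.826822, coefficient = 1

I ≈ (0.218750/2) × 10.780449 = 1.179112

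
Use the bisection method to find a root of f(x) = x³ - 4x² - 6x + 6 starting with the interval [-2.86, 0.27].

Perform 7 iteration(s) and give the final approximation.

f(x) = x³ - 4x² - 6x + 6
Initial interval: [-2.86, 0.27]

Iteration 1:
  c_1 = (-2.860000 + 0.270000)/2 = -1.295000
  f(c_1) = f(-1.295000) = 4.890153
  f(a) × f(c) < 0, new interval: [-2.860000, -1.295000]
Iteration 2:
  c_2 = (-2.860000 + (-1.295000))/2 = -2.077500
  f(c_2) = f(-2.077500) = -7.765528
  f(a) × f(c) ≥ 0, new interval: [-2.077500, -1.295000]
Iteration 3:
  c_3 = (-2.077500 + (-1.295000))/2 = -1.686250
  f(c_3) = f(-1.686250) = -0.051005
  f(a) × f(c) ≥ 0, new interval: [-1.686250, -1.295000]
Iteration 4:
  c_4 = (-1.686250 + (-1.295000))/2 = -1.490625
  f(c_4) = f(-1.490625) = 2.743785
  f(a) × f(c) < 0, new interval: [-1.686250, -1.490625]
Iteration 5:
  c_5 = (-1.686250 + (-1.490625))/2 = -1.588437
  f(c_5) = f(-1.588437) = 1.430250
  f(a) × f(c) < 0, new interval: [-1.686250, -1.588437]
Iteration 6:
  c_6 = (-1.686250 + (-1.588437))/2 = -1.637344
  f(c_6) = f(-1.637344) = 0.710938
  f(a) × f(c) < 0, new interval: [-1.686250, -1.637344]
Iteration 7:
  c_7 = (-1.686250 + (-1.637344))/2 = -1.661797
  f(c_7) = f(-1.661797) = 0.335339
  f(a) × f(c) < 0, new interval: [-1.686250, -1.661797]

After 7 iteration(s), the approximation is c_7 = -1.661797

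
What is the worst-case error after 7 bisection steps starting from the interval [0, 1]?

Bisection error bound: |error| ≤ (b-a)/2^n
|error| ≤ (1 - 0)/2^7 = 1/2^7
|error| ≤ 0.0078125000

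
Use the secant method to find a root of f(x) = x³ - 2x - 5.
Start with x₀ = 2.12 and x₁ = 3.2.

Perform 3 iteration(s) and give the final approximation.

f(x) = x³ - 2x - 5
x₀ = 2.12, x₁ = 3.2

Secant formula: x_{n+1} = x_n - f(x_n)(x_n - x_{n-1})/(f(x_n) - f(x_{n-1}))

Iteration 1:
  f(2.120000) = 0.288128
  f(3.200000) = 21.368000
  x_2 = 3.200000 - 21.368000×(3.200000 - 2.120000)/(21.368000 - 0.288128)
       = 2.105238
Iteration 2:
  f(3.200000) = 21.368000
  f(2.105238) = 0.119997
  x_3 = 2.105238 - 0.119997×(2.105238 - 3.200000)/(0.119997 - 21.368000)
       = 2.099056
Iteration 3:
  f(2.105238) = 0.119997
  f(2.099056) = 0.050399
  x_4 = 2.099056 - 0.050399×(2.099056 - 2.105238)/(0.050399 - 0.119997)
       = 2.094578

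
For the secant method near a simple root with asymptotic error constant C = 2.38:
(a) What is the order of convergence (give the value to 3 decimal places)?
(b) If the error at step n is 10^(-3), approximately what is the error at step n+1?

(a) Secant method has superlinear convergence with order φ = (1+√5)/2 ≈ 1.618.
    This means |e_{n+1}| ≈ C|e_n|^1.618.

(b) With |e_n| = 10^(-3) and C = 2.38:
    |e_{n+1}| ≈ 2.38 × (10^(-3))^1.618 = 2.38 × 10^(-4.85)

(a) ≈ 1.618 (golden ratio); (b) |e_{n+1}| ≈ 3.330e-05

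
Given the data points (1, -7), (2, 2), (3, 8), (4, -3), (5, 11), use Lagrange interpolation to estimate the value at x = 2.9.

Lagrange interpolation formula:
P(x) = Σ yᵢ × Lᵢ(x)
where Lᵢ(x) = Π_{j≠i} (x - xⱼ)/(xᵢ - xⱼ)

L_0(2.9) = (2.9 - 2)/(1 - 2) × (2.9 - 3)/(1 - 3) × (2.9 - 4)/(1 - 4) × (2.9 - 5)/(1 - 5) = -0.008663
L_1(2.9) = (2.9 - 1)/(2 - 1) × (2.9 - 3)/(2 - 3) × (2.9 - 4)/(2 - 4) × (2.9 - 5)/(2 - 5) = 0.073150
L_2(2.9) = (2.9 - 1)/(3 - 1) × (2.9 - 2)/(3 - 2) × (2.9 - 4)/(3 - 4) × (2.9 - 5)/(3 - 5) = 0.987525
L_3(2.9) = (2.9 - 1)/(4 - 1) × (2.9 - 2)/(4 - 2) × (2.9 - 3)/(4 - 3) × (2.9 - 5)/(4 - 5) = -0.059850
L_4(2.9) = (2.9 - 1)/(5 - 1) × (2.9 - 2)/(5 - 2) × (2.9 - 3)/(5 - 3) × (2.9 - 4)/(5 - 4) = 0.007838

P(2.9) = (-7)×L_0(2.9) + 2×L_1(2.9) + 8×L_2(2.9) + (-3)×L_3(2.9) + 11×L_4(2.9)
P(2.9) = 8.372900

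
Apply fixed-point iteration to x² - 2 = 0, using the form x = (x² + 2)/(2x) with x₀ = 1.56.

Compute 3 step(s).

Equation: x² - 2 = 0
Fixed-point form: x = (x² + 2)/(2x)
x₀ = 1.56

x_1 = g(1.560000) = 1.421026
x_2 = g(1.421026) = 1.414230
x_3 = g(1.414230) = 1.414214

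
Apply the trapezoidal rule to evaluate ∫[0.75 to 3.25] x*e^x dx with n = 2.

f(x) = x*e^x
a = 0.75, b = 3.25, n = 2
h = (b - a)/n = 1.250000

Trapezoidal rule: (h/2)[f(x₀) + 2f(x₁) + 2f(x₂) + ... + f(xₙ)]

x_0 = 0.7500, f(x_0) = 1.587750, coefficient = 1
x_1 = 2.0000, f(x_1) = 14.778112, coefficient = 2
x_2 = 3.2500, f(x_2) = 83.818605, coefficient = 1

I ≈ (1.250000/2) × 114.962579 = 71.851612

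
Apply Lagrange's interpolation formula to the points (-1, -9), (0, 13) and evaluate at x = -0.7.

Lagrange interpolation formula:
P(x) = Σ yᵢ × Lᵢ(x)
where Lᵢ(x) = Π_{j≠i} (x - xⱼ)/(xᵢ - xⱼ)

L_0(-0.7) = (-0.7 - 0)/(-1 - 0) = 0.700000
L_1(-0.7) = (-0.7 - (-1))/(0 - (-1)) = 0.300000

P(-0.7) = (-9)×L_0(-0.7) + 13×L_1(-0.7)
P(-0.7) = -2.400000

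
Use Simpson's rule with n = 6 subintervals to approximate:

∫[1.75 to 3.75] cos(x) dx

f(x) = cos(x)
a = 1.75, b = 3.75, n = 6
h = (b - a)/n = 0.333333

Simpson's rule: (h/3)[f(x₀) + 4f(x₁) + 2f(x₂) + ... + f(xₙ)]

x_0 = 1.7500, f(x_0) = -0.178246, coefficient = 1
x_1 = 2.0833, f(x_1) = -0.490390, coefficient = 4
x_2 = 2.4167, f(x_2) = -0.748549, coefficient = 2
x_3 = 2.7500, f(x_3) = -0.924302, coefficient = 4
x_4 = 3.0833, f(x_4) = -0.998303, coefficient = 2
x_5 = 3.4167, f(x_5) = -0.962405, coefficient = 4
x_6 = 3.7500, f(x_6) = -0.820559, coefficient = 1

I ≈ (0.333333/3) × -14.000898 = -1.555655
Exact value: -1.555547
Error: 0.000108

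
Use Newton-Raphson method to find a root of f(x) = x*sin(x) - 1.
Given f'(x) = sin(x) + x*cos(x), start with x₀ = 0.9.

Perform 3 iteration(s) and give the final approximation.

f(x) = x*sin(x) - 1
f'(x) = sin(x) + x*cos(x)
x₀ = 0.9

Newton-Raphson formula: x_{n+1} = x_n - f(x_n)/f'(x_n)

Iteration 1:
  f(0.900000) = -0.295006
  f'(0.900000) = 1.342776
  x_1 = 0.900000 - (-0.295006)/1.342776 = 1.119698
Iteration 2:
  f(1.119698) = 0.007694
  f'(1.119698) = 1.388106
  x_2 = 1.119698 - 0.007694/1.388106 = 1.114156
Iteration 3:
  f(1.114156) = -0.000002
  f'(1.114156) = 1.388810
  x_3 = 1.114156 - (-0.000002)/1.388810 = 1.114157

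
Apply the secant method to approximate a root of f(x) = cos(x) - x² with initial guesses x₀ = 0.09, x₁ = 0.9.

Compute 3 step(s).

f(x) = cos(x) - x²
x₀ = 0.09, x₁ = 0.9

Secant formula: x_{n+1} = x_n - f(x_n)(x_n - x_{n-1})/(f(x_n) - f(x_{n-1}))

Iteration 1:
  f(0.090000) = 0.987853
  f(0.900000) = -0.188390
  x_2 = 0.900000 - (-0.188390)×(0.900000 - 0.090000)/(-0.188390 - 0.987853)
       = 0.770268
Iteration 2:
  f(0.900000) = -0.188390
  f(0.770268) = 0.124411
  x_3 = 0.770268 - 0.124411×(0.770268 - 0.900000)/(0.124411 - (-0.188390))
       = 0.821867
Iteration 3:
  f(0.770268) = 0.124411
  f(0.821867) = 0.005390
  x_4 = 0.821867 - 0.005390×(0.821867 - 0.770268)/(0.005390 - 0.124411)
       = 0.824204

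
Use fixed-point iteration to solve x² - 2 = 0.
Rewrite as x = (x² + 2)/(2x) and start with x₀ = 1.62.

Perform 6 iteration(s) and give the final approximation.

Equation: x² - 2 = 0
Fixed-point form: x = (x² + 2)/(2x)
x₀ = 1.62

x_1 = g(1.620000) = 1.427284
x_2 = g(1.427284) = 1.414273
x_3 = g(1.414273) = 1.414214
x_4 = g(1.414214) = 1.414214
x_5 = g(1.414214) = 1.414214
x_6 = g(1.414214) = 1.414214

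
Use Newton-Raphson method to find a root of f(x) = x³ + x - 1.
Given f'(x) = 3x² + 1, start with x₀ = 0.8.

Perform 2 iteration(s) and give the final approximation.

f(x) = x³ + x - 1
f'(x) = 3x² + 1
x₀ = 0.8

Newton-Raphson formula: x_{n+1} = x_n - f(x_n)/f'(x_n)

Iteration 1:
  f(0.800000) = 0.312000
  f'(0.800000) = 2.920000
  x_1 = 0.800000 - 0.312000/2.920000 = 0.693151
Iteration 2:
  f(0.693151) = 0.026180
  f'(0.693151) = 2.441374
  x_2 = 0.693151 - 0.026180/2.441374 = 0.682427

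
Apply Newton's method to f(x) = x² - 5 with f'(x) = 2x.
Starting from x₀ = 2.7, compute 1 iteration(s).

f(x) = x² - 5
f'(x) = 2x
x₀ = 2.7

Newton-Raphson formula: x_{n+1} = x_n - f(x_n)/f'(x_n)

Iteration 1:
  f(2.700000) = 2.290000
  f'(2.700000) = 5.400000
  x_1 = 2.700000 - 2.290000/5.400000 = 2.275926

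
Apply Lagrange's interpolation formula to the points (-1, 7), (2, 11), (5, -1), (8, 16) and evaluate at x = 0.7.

Lagrange interpolation formula:
P(x) = Σ yᵢ × Lᵢ(x)
where Lᵢ(x) = Π_{j≠i} (x - xⱼ)/(xᵢ - xⱼ)

L_0(0.7) = (0.7 - 2)/(-1 - 2) × (0.7 - 5)/(-1 - 5) × (0.7 - 8)/(-1 - 8) = 0.251895
L_1(0.7) = (0.7 - (-1))/(2 - (-1)) × (0.7 - 5)/(2 - 5) × (0.7 - 8)/(2 - 8) = 0.988204
L_2(0.7) = (0.7 - (-1))/(5 - (-1)) × (0.7 - 2)/(5 - 2) × (0.7 - 8)/(5 - 8) = -0.298759
L_3(0.7) = (0.7 - (-1))/(8 - (-1)) × (0.7 - 2)/(8 - 2) × (0.7 - 5)/(8 - 5) = 0.058660

P(0.7) = 7×L_0(0.7) + 11×L_1(0.7) + (-1)×L_2(0.7) + 16×L_3(0.7)
P(0.7) = 13.870833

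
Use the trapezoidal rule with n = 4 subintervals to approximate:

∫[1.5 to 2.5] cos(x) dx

f(x) = cos(x)
a = 1.5, b = 2.5, n = 4
h = (b - a)/n = 0.250000

Trapezoidal rule: (h/2)[f(x₀) + 2f(x₁) + 2f(x₂) + ... + f(xₙ)]

x_0 = 1.5000, f(x_0) = 0.070737, coefficient = 1
x_1 = 1.7500, f(x_1) = -0.178246, coefficient = 2
x_2 = 2.0000, f(x_2) = -0.416147, coefficient = 2
x_3 = 2.2500, f(x_3) = -0.628174, coefficient = 2
x_4 = 2.5000, f(x_4) = -0.801144, coefficient = 1

I ≈ (0.250000/2) × -3.175539 = -0.396942
Exact value: -0.399023
Error: 0.002080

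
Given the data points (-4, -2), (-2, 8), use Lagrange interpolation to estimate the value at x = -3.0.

Lagrange interpolation formula:
P(x) = Σ yᵢ × Lᵢ(x)
where Lᵢ(x) = Π_{j≠i} (x - xⱼ)/(xᵢ - xⱼ)

L_0(-3.0) = (-3.0 - (-2))/(-4 - (-2)) = 0.500000
L_1(-3.0) = (-3.0 - (-4))/(-2 - (-4)) = 0.500000

P(-3.0) = (-2)×L_0(-3.0) + 8×L_1(-3.0)
P(-3.0) = 3.000000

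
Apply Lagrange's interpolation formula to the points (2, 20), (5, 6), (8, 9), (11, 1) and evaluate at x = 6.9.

Lagrange interpolation formula:
P(x) = Σ yᵢ × Lᵢ(x)
where Lᵢ(x) = Π_{j≠i} (x - xⱼ)/(xᵢ - xⱼ)

L_0(6.9) = (6.9 - 5)/(2 - 5) × (6.9 - 8)/(2 - 8) × (6.9 - 11)/(2 - 11) = -0.052895
L_1(6.9) = (6.9 - 2)/(5 - 2) × (6.9 - 8)/(5 - 8) × (6.9 - 11)/(5 - 11) = 0.409241
L_2(6.9) = (6.9 - 2)/(8 - 2) × (6.9 - 5)/(8 - 5) × (6.9 - 11)/(8 - 11) = 0.706870
L_3(6.9) = (6.9 - 2)/(11 - 2) × (6.9 - 5)/(11 - 5) × (6.9 - 8)/(11 - 8) = -0.063216

P(6.9) = 20×L_0(6.9) + 6×L_1(6.9) + 9×L_2(6.9) + 1×L_3(6.9)
P(6.9) = 7.696160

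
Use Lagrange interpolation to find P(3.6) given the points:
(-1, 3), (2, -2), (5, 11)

Lagrange interpolation formula:
P(x) = Σ yᵢ × Lᵢ(x)
where Lᵢ(x) = Π_{j≠i} (x - xⱼ)/(xᵢ - xⱼ)

L_0(3.6) = (3.6 - 2)/(-1 - 2) × (3.6 - 5)/(-1 - 5) = -0.124444
L_1(3.6) = (3.6 - (-1))/(2 - (-1)) × (3.6 - 5)/(2 - 5) = 0.715556
L_2(3.6) = (3.6 - (-1))/(5 - (-1)) × (3.6 - 2)/(5 - 2) = 0.408889

P(3.6) = 3×L_0(3.6) + (-2)×L_1(3.6) + 11×L_2(3.6)
P(3.6) = 2.693333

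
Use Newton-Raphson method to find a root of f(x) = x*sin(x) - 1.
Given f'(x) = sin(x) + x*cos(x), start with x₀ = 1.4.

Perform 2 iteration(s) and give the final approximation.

f(x) = x*sin(x) - 1
f'(x) = sin(x) + x*cos(x)
x₀ = 1.4

Newton-Raphson formula: x_{n+1} = x_n - f(x_n)/f'(x_n)

Iteration 1:
  f(1.400000) = 0.379630
  f'(1.400000) = 1.223404
  x_1 = 1.400000 - 0.379630/1.223404 = 1.089694
Iteration 2:
  f(1.089694) = -0.034002
  f'(1.089694) = 1.390749
  x_2 = 1.089694 - (-0.034002)/1.390749 = 1.114143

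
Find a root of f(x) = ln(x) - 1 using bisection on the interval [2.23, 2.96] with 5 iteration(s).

f(x) = ln(x) - 1
Initial interval: [2.23, 2.96]

Iteration 1:
  c_1 = (2.230000 + 2.960000)/2 = 2.595000
  f(c_1) = f(2.595000) = -0.046413
  f(a) × f(c) ≥ 0, new interval: [2.595000, 2.960000]
Iteration 2:
  c_2 = (2.595000 + 2.960000)/2 = 2.777500
  f(c_2) = f(2.777500) = 0.021551
  f(a) × f(c) < 0, new interval: [2.595000, 2.777500]
Iteration 3:
  c_3 = (2.595000 + 2.777500)/2 = 2.686250
  f(c_3) = f(2.686250) = -0.011854
  f(a) × f(c) ≥ 0, new interval: [2.686250, 2.777500]
Iteration 4:
  c_4 = (2.686250 + 2.777500)/2 = 2.731875
  f(c_4) = f(2.731875) = 0.004988
  f(a) × f(c) < 0, new interval: [2.686250, 2.731875]
Iteration 5:
  c_5 = (2.686250 + 2.731875)/2 = 2.709062
  f(c_5) = f(2.709062) = -0.003397
  f(a) × f(c) ≥ 0, new interval: [2.709062, 2.731875]

After 5 iteration(s), the approximation is c_5 = 2.709062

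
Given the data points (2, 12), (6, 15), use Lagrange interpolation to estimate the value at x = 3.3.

Lagrange interpolation formula:
P(x) = Σ yᵢ × Lᵢ(x)
where Lᵢ(x) = Π_{j≠i} (x - xⱼ)/(xᵢ - xⱼ)

L_0(3.3) = (3.3 - 6)/(2 - 6) = 0.675000
L_1(3.3) = (3.3 - 2)/(6 - 2) = 0.325000

P(3.3) = 12×L_0(3.3) + 15×L_1(3.3)
P(3.3) = 12.975000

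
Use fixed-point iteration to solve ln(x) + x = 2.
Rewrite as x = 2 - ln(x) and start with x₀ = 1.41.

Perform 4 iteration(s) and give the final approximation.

Equation: ln(x) + x = 2
Fixed-point form: x = 2 - ln(x)
x₀ = 1.41

x_1 = g(1.410000) = 1.656410
x_2 = g(1.656410) = 1.495347
x_3 = g(1.495347) = 1.597642
x_4 = g(1.597642) = 1.531471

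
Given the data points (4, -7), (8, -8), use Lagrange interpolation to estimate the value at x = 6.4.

Lagrange interpolation formula:
P(x) = Σ yᵢ × Lᵢ(x)
where Lᵢ(x) = Π_{j≠i} (x - xⱼ)/(xᵢ - xⱼ)

L_0(6.4) = (6.4 - 8)/(4 - 8) = 0.400000
L_1(6.4) = (6.4 - 4)/(8 - 4) = 0.600000

P(6.4) = (-7)×L_0(6.4) + (-8)×L_1(6.4)
P(6.4) = -7.600000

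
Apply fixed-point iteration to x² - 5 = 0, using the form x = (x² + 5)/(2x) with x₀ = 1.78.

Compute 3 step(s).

Equation: x² - 5 = 0
Fixed-point form: x = (x² + 5)/(2x)
x₀ = 1.78

x_1 = g(1.780000) = 2.294494
x_2 = g(2.294494) = 2.236812
x_3 = g(2.236812) = 2.236068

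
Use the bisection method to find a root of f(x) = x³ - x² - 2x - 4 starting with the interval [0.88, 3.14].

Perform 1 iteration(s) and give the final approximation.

f(x) = x³ - x² - 2x - 4
Initial interval: [0.88, 3.14]

Iteration 1:
  c_1 = (0.880000 + 3.140000)/2 = 2.010000
  f(c_1) = f(2.010000) = -3.939499
  f(a) × f(c) ≥ 0, new interval: [2.010000, 3.140000]

After 1 iteration(s), the approximation is c_1 = 2.010000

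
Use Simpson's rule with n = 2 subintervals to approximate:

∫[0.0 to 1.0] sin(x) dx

f(x) = sin(x)
a = 0.0, b = 1.0, n = 2
h = (b - a)/n = 0.500000

Simpson's rule: (h/3)[f(x₀) + 4f(x₁) + 2f(x₂) + ... + f(xₙ)]

x_0 = 0.0000, f(x_0) = 0.000000, coefficient = 1
x_1 = 0.5000, f(x_1) = 0.479426, coefficient = 4
x_2 = 1.0000, f(x_2) = 0.841471, coefficient = 1

I ≈ (0.500000/3) × 2.759173 = 0.459862
Exact value: 0.459698
Error: 0.000164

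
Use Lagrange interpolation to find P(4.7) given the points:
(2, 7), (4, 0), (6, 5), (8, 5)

Lagrange interpolation formula:
P(x) = Σ yᵢ × Lᵢ(x)
where Lᵢ(x) = Π_{j≠i} (x - xⱼ)/(xᵢ - xⱼ)

L_0(4.7) = (4.7 - 4)/(2 - 4) × (4.7 - 6)/(2 - 6) × (4.7 - 8)/(2 - 8) = -0.062563
L_1(4.7) = (4.7 - 2)/(4 - 2) × (4.7 - 6)/(4 - 6) × (4.7 - 8)/(4 - 8) = 0.723937
L_2(4.7) = (4.7 - 2)/(6 - 2) × (4.7 - 4)/(6 - 4) × (4.7 - 8)/(6 - 8) = 0.389813
L_3(4.7) = (4.7 - 2)/(8 - 2) × (4.7 - 4)/(8 - 4) × (4.7 - 6)/(8 - 6) = -0.051188

P(4.7) = 7×L_0(4.7) + 0×L_1(4.7) + 5×L_2(4.7) + 5×L_3(4.7)
P(4.7) = 1.255188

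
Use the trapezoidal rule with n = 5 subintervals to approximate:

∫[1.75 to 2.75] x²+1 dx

f(x) = x²+1
a = 1.75, b = 2.75, n = 5
h = (b - a)/n = 0.200000

Trapezoidal rule: (h/2)[f(x₀) + 2f(x₁) + 2f(x₂) + ... + f(xₙ)]

x_0 = 1.7500, f(x_0) = 4.062500, coefficient = 1
x_1 = 1.9500, f(x_1) = 4.802500, coefficient = 2
x_2 = 2.1500, f(x_2) = 5.622500, coefficient = 2
x_3 = 2.3500, f(x_3) = 6.522500, coefficient = 2
x_4 = 2.5500, f(x_4) = 7.502500, coefficient = 2
x_5 = 2.7500, f(x_5) = 8.562500, coefficient = 1

I ≈ (0.200000/2) × 61.525000 = 6.152500
Exact value: 6.145833
Error: 0.006667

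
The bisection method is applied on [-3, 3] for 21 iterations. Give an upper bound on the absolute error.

Bisection error bound: |error| ≤ (b-a)/2^n
|error| ≤ (3 - (-3))/2^21 = 6/2^21
|error| ≤ 0.0000028610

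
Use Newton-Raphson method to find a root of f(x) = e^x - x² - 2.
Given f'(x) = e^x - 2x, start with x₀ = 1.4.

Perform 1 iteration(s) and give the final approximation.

f(x) = e^x - x² - 2
f'(x) = e^x - 2x
x₀ = 1.4

Newton-Raphson formula: x_{n+1} = x_n - f(x_n)/f'(x_n)

Iteration 1:
  f(1.400000) = 0.095200
  f'(1.400000) = 1.255200
  x_1 = 1.400000 - 0.095200/1.255200 = 1.324156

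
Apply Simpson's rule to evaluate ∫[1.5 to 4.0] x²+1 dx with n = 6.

f(x) = x²+1
a = 1.5, b = 4.0, n = 6
h = (b - a)/n = 0.416667

Simpson's rule: (h/3)[f(x₀) + 4f(x₁) + 2f(x₂) + ... + f(xₙ)]

x_0 = 1.5000, f(x_0) = 3.250000, coefficient = 1
x_1 = 1.9167, f(x_1) = 4.673611, coefficient = 4
x_2 = 2.3333, f(x_2) = 6.444444, coefficient = 2
x_3 = 2.7500, f(x_3) = 8.562500, coefficient = 4
x_4 = 3.1667, f(x_4) = 11.027778, coefficient = 2
x_5 = 3.5833, f(x_5) = 13.840278, coefficient = 4
x_6 = 4.0000, f(x_6) = 17.000000, coefficient = 1

I ≈ (0.416667/3) × 163.500000 = 22.708333
Exact value: 22.708333
Error: 0.000000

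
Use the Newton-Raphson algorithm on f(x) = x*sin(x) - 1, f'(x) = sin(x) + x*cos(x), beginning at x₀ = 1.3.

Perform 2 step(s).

f(x) = x*sin(x) - 1
f'(x) = sin(x) + x*cos(x)
x₀ = 1.3

Newton-Raphson formula: x_{n+1} = x_n - f(x_n)/f'(x_n)

Iteration 1:
  f(1.300000) = 0.252626
  f'(1.300000) = 1.311307
  x_1 = 1.300000 - 0.252626/1.311307 = 1.107348
Iteration 2:
  f(1.107348) = -0.009459
  f'(1.107348) = 1.389540
  x_2 = 1.107348 - (-0.009459)/1.389540 = 1.114155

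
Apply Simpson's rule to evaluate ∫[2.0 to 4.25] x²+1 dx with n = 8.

f(x) = x²+1
a = 2.0, b = 4.25, n = 8
h = (b - a)/n = 0.281250

Simpson's rule: (h/3)[f(x₀) + 4f(x₁) + 2f(x₂) + ... + f(xₙ)]

x_0 = 2.0000, f(x_0) = 5.000000, coefficient = 1
x_1 = 2.2812, f(x_1) = 6.204102, coefficient = 4
x_2 = 2.5625, f(x_2) = 7.566406, coefficient = 2
x_3 = 2.8438, f(x_3) = 9.086914, coefficient = 4
x_4 = 3.1250, f(x_4) = 10.765625, coefficient = 2
x_5 = 3.4062, f(x_5) = 12.602539, coefficient = 4
x_6 = 3.6875, f(x_6) = 14.597656, coefficient = 2
x_7 = 3.9688, f(x_7) = 16.750977, coefficient = 4
x_8 = 4.2500, f(x_8) = 19.062500, coefficient = 1

I ≈ (0.281250/3) × 268.500000 = 25.171875
Exact value: 25.171875
Error: 0.000000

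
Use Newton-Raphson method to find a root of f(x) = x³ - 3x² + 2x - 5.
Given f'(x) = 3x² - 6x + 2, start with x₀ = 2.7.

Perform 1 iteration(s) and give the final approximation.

f(x) = x³ - 3x² + 2x - 5
f'(x) = 3x² - 6x + 2
x₀ = 2.7

Newton-Raphson formula: x_{n+1} = x_n - f(x_n)/f'(x_n)

Iteration 1:
  f(2.700000) = -1.787000
  f'(2.700000) = 7.670000
  x_1 = 2.700000 - (-1.787000)/7.670000 = 2.932986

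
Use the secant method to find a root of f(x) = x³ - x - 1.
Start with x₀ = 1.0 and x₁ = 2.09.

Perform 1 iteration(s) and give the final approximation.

f(x) = x³ - x - 1
x₀ = 1.0, x₁ = 2.09

Secant formula: x_{n+1} = x_n - f(x_n)(x_n - x_{n-1})/(f(x_n) - f(x_{n-1}))

Iteration 1:
  f(1.000000) = -1.000000
  f(2.090000) = 6.039329
  x_2 = 2.090000 - 6.039329×(2.090000 - 1.000000)/(6.039329 - (-1.000000))
       = 1.154844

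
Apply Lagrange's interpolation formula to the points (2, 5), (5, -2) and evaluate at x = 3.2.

Lagrange interpolation formula:
P(x) = Σ yᵢ × Lᵢ(x)
where Lᵢ(x) = Π_{j≠i} (x - xⱼ)/(xᵢ - xⱼ)

L_0(3.2) = (3.2 - 5)/(2 - 5) = 0.600000
L_1(3.2) = (3.2 - 2)/(5 - 2) = 0.400000

P(3.2) = 5×L_0(3.2) + (-2)×L_1(3.2)
P(3.2) = 2.200000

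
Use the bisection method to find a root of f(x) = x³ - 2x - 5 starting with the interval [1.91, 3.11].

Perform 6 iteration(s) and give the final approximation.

f(x) = x³ - 2x - 5
Initial interval: [1.91, 3.11]

Iteration 1:
  c_1 = (1.910000 + 3.110000)/2 = 2.510000
  f(c_1) = f(2.510000) = 5.793251
  f(a) × f(c) < 0, new interval: [1.910000, 2.510000]
Iteration 2:
  c_2 = (1.910000 + 2.510000)/2 = 2.210000
  f(c_2) = f(2.210000) = 1.373861
  f(a) × f(c) < 0, new interval: [1.910000, 2.210000]
Iteration 3:
  c_3 = (1.910000 + 2.210000)/2 = 2.060000
  f(c_3) = f(2.060000) = -0.378184
  f(a) × f(c) ≥ 0, new interval: [2.060000, 2.210000]
Iteration 4:
  c_4 = (2.060000 + 2.210000)/2 = 2.135000
  f(c_4) = f(2.135000) = 0.461810
  f(a) × f(c) < 0, new interval: [2.060000, 2.135000]
Iteration 5:
  c_5 = (2.060000 + 2.135000)/2 = 2.097500
  f(c_5) = f(2.097500) = 0.032964
  f(a) × f(c) < 0, new interval: [2.060000, 2.097500]
Iteration 6:
  c_6 = (2.060000 + 2.097500)/2 = 2.078750
  f(c_6) = f(2.078750) = -0.174802
  f(a) × f(c) ≥ 0, new interval: [2.078750, 2.097500]

After 6 iteration(s), the approximation is c_6 = 2.078750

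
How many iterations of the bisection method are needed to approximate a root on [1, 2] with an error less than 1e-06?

We need (b-a)/2^n ≤ 1e-06
(2 - 1)/2^n ≤ 1e-06
1/2^n ≤ 1e-06
2^n ≥ 1000000
n ≥ log₂(1000000) = 19.93
n ≥ 20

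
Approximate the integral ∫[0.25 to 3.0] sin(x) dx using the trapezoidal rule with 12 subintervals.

f(x) = sin(x)
a = 0.25, b = 3.0, n = 12
h = (b - a)/n = 0.229167

Trapezoidal rule: (h/2)[f(x₀) + 2f(x₁) + 2f(x₂) + ... + f(xₙ)]

x_0 = 0.2500, f(x_0) = 0.247404, coefficient = 1
x_1 = 0.4792, f(x_1) = 0.461040, coefficient = 2
x_2 = 0.7083, f(x_2) = 0.650569, coefficient = 2
x_3 = 0.9375, f(x_3) = 0.806081, coefficient = 2
x_4 = 1.1667, f(x_4) = 0.919445, coefficient = 2
x_5 = 1.3958, f(x_5) = 0.984733, coefficient = 2
x_6 = 1.6250, f(x_6) = 0.998531, coefficient = 2
x_7 = 1.8542, f(x_7) = 0.960119, coefficient = 2
x_8 = 2.0833, f(x_8) = 0.871503, coefficient = 2
x_9 = 2.3125, f(x_9) = 0.737319, coefficient = 2
x_10 = 2.5417, f(x_10) = 0.564581, coefficient = 2
x_11 = 2.7708, f(x_11) = 0.362323, coefficient = 2
x_12 = 3.0000, f(x_12) = 0.141120, coefficient = 1

I ≈ (0.229167/2) × 17.021013 = 1.950324
Exact value: 1.958905
Error: 0.008581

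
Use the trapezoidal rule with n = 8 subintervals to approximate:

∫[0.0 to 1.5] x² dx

f(x) = x²
a = 0.0, b = 1.5, n = 8
h = (b - a)/n = 0.187500

Trapezoidal rule: (h/2)[f(x₀) + 2f(x₁) + 2f(x₂) + ... + f(xₙ)]

x_0 = 0.0000, f(x_0) = 0.000000, coefficient = 1
x_1 = 0.1875, f(x_1) = 0.035156, coefficient = 2
x_2 = 0.3750, f(x_2) = 0.140625, coefficient = 2
x_3 = 0.5625, f(x_3) = 0.316406, coefficient = 2
x_4 = 0.7500, f(x_4) = 0.562500, coefficient = 2
x_5 = 0.9375, f(x_5) = 0.878906, coefficient = 2
x_6 = 1.1250, f(x_6) = 1.265625, coefficient = 2
x_7 = 1.3125, f(x_7) = 1.722656, coefficient = 2
x_8 = 1.5000, f(x_8) = 2.250000, coefficient = 1

I ≈ (0.187500/2) × 12.093750 = 1.133789
Exact value: 1.125000
Error: 0.008789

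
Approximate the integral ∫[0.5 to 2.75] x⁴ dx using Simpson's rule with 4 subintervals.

f(x) = x⁴
a = 0.5, b = 2.75, n = 4
h = (b - a)/n = 0.562500

Simpson's rule: (h/3)[f(x₀) + 4f(x₁) + 2f(x₂) + ... + f(xₙ)]

x_0 = 0.5000, f(x_0) = 0.062500, coefficient = 1
x_1 = 1.0625, f(x_1) = 1.274429, coefficient = 4
x_2 = 1.6250, f(x_2) = 6.972900, coefficient = 2
x_3 = 2.1875, f(x_3) = 22.897720, coefficient = 4
x_4 = 2.7500, f(x_4) = 57.191406, coefficient = 1

I ≈ (0.562500/3) × 167.888306 = 31.479057
Exact value: 31.449023
Error: 0.030034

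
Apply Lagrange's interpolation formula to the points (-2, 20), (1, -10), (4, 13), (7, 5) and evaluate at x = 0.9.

Lagrange interpolation formula:
P(x) = Σ yᵢ × Lᵢ(x)
where Lᵢ(x) = Π_{j≠i} (x - xⱼ)/(xᵢ - xⱼ)

L_0(0.9) = (0.9 - 1)/(-2 - 1) × (0.9 - 4)/(-2 - 4) × (0.9 - 7)/(-2 - 7) = 0.011673
L_1(0.9) = (0.9 - (-2))/(1 - (-2)) × (0.9 - 4)/(1 - 4) × (0.9 - 7)/(1 - 7) = 1.015537
L_2(0.9) = (0.9 - (-2))/(4 - (-2)) × (0.9 - 1)/(4 - 1) × (0.9 - 7)/(4 - 7) = -0.032759
L_3(0.9) = (0.9 - (-2))/(7 - (-2)) × (0.9 - 1)/(7 - 1) × (0.9 - 4)/(7 - 4) = 0.005549

P(0.9) = 20×L_0(0.9) + (-10)×L_1(0.9) + 13×L_2(0.9) + 5×L_3(0.9)
P(0.9) = -10.320037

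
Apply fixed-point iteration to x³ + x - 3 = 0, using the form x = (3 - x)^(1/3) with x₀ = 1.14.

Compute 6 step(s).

Equation: x³ + x - 3 = 0
Fixed-point form: x = (3 - x)^(1/3)
x₀ = 1.14

x_1 = g(1.140000) = 1.229809
x_2 = g(1.229809) = 1.209688
x_3 = g(1.209688) = 1.214254
x_4 = g(1.214254) = 1.213221
x_5 = g(1.213221) = 1.213455
x_6 = g(1.213455) = 1.213402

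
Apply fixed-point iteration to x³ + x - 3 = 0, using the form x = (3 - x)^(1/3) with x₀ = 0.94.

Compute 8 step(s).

Equation: x³ + x - 3 = 0
Fixed-point form: x = (3 - x)^(1/3)
x₀ = 0.94

x_1 = g(0.940000) = 1.272396
x_2 = g(1.272396) = 1.199908
x_3 = g(1.199908) = 1.216461
x_4 = g(1.216461) = 1.212721
x_5 = g(1.212721) = 1.213568
x_6 = g(1.213568) = 1.213376
x_7 = g(1.213376) = 1.213420
x_8 = g(1.213420) = 1.213410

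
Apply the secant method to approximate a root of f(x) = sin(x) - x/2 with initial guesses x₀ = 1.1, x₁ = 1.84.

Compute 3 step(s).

f(x) = sin(x) - x/2
x₀ = 1.1, x₁ = 1.84

Secant formula: x_{n+1} = x_n - f(x_n)(x_n - x_{n-1})/(f(x_n) - f(x_{n-1}))

Iteration 1:
  f(1.100000) = 0.341207
  f(1.840000) = 0.043983
  x_2 = 1.840000 - 0.043983×(1.840000 - 1.100000)/(0.043983 - 0.341207)
       = 1.949505
Iteration 2:
  f(1.840000) = 0.043983
  f(1.949505) = -0.045609
  x_3 = 1.949505 - (-0.045609)×(1.949505 - 1.840000)/(-0.045609 - 0.043983)
       = 1.893758
Iteration 3:
  f(1.949505) = -0.045609
  f(1.893758) = 0.001420
  x_4 = 1.893758 - 0.001420×(1.893758 - 1.949505)/(0.001420 - (-0.045609))
       = 1.895442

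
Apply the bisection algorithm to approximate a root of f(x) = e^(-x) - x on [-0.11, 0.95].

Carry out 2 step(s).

f(x) = e^(-x) - x
Initial interval: [-0.11, 0.95]

Iteration 1:
  c_1 = (-0.110000 + 0.950000)/2 = 0.420000
  f(c_1) = f(0.420000) = 0.237047
  f(a) × f(c) ≥ 0, new interval: [0.420000, 0.950000]
Iteration 2:
  c_2 = (0.420000 + 0.950000)/2 = 0.685000
  f(c_2) = f(0.685000) = -0.180910
  f(a) × f(c) < 0, new interval: [0.420000, 0.685000]

After 2 iteration(s), the approximation is c_2 = 0.685000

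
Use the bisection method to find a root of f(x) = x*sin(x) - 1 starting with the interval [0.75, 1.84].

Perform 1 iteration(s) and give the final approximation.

f(x) = x*sin(x) - 1
Initial interval: [0.75, 1.84]

Iteration 1:
  c_1 = (0.750000 + 1.840000)/2 = 1.295000
  f(c_1) = f(1.295000) = 0.246060
  f(a) × f(c) < 0, new interval: [0.750000, 1.295000]

After 1 iteration(s), the approximation is c_1 = 1.295000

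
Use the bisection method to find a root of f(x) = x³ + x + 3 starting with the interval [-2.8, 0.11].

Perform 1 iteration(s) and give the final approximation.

f(x) = x³ + x + 3
Initial interval: [-2.8, 0.11]

Iteration 1:
  c_1 = (-2.800000 + 0.110000)/2 = -1.345000
  f(c_1) = f(-1.345000) = -0.778139
  f(a) × f(c) ≥ 0, new interval: [-1.345000, 0.110000]

After 1 iteration(s), the approximation is c_1 = -1.345000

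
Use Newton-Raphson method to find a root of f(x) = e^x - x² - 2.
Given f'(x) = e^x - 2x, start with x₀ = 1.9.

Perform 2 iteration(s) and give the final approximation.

f(x) = e^x - x² - 2
f'(x) = e^x - 2x
x₀ = 1.9

Newton-Raphson formula: x_{n+1} = x_n - f(x_n)/f'(x_n)

Iteration 1:
  f(1.900000) = 1.075894
  f'(1.900000) = 2.885894
  x_1 = 1.900000 - 1.075894/2.885894 = 1.527189
Iteration 2:
  f(1.527189) = 0.272906
  f'(1.527189) = 1.550834
  x_2 = 1.527189 - 0.272906/1.550834 = 1.351215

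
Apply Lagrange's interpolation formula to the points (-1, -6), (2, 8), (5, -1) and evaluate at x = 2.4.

Lagrange interpolation formula:
P(x) = Σ yᵢ × Lᵢ(x)
where Lᵢ(x) = Π_{j≠i} (x - xⱼ)/(xᵢ - xⱼ)

L_0(2.4) = (2.4 - 2)/(-1 - 2) × (2.4 - 5)/(-1 - 5) = -0.057778
L_1(2.4) = (2.4 - (-1))/(2 - (-1)) × (2.4 - 5)/(2 - 5) = 0.982222
L_2(2.4) = (2.4 - (-1))/(5 - (-1)) × (2.4 - 2)/(5 - 2) = 0.075556

P(2.4) = (-6)×L_0(2.4) + 8×L_1(2.4) + (-1)×L_2(2.4)
P(2.4) = 8.128889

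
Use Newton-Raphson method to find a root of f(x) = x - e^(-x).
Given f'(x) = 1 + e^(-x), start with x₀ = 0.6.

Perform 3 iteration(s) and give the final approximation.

f(x) = x - e^(-x)
f'(x) = 1 + e^(-x)
x₀ = 0.6

Newton-Raphson formula: x_{n+1} = x_n - f(x_n)/f'(x_n)

Iteration 1:
  f(0.600000) = 0.051188
  f'(0.600000) = 1.548812
  x_1 = 0.600000 - 0.051188/1.548812 = 0.566950
Iteration 2:
  f(0.566950) = -0.000303
  f'(0.566950) = 1.567253
  x_2 = 0.566950 - (-0.000303)/1.567253 = 0.567143
Iteration 3:
  f(0.567143) = 0.000000
  f'(0.567143) = 1.567143
  x_3 = 0.567143 - 0.000000/1.567143 = 0.567143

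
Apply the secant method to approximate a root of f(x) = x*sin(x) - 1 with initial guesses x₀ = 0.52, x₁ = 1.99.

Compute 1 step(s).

f(x) = x*sin(x) - 1
x₀ = 0.52, x₁ = 1.99

Secant formula: x_{n+1} = x_n - f(x_n)(x_n - x_{n-1})/(f(x_n) - f(x_{n-1}))

Iteration 1:
  f(0.520000) = -0.741622
  f(1.990000) = 0.817693
  x_2 = 1.990000 - 0.817693×(1.990000 - 0.520000)/(0.817693 - (-0.741622))
       = 1.219143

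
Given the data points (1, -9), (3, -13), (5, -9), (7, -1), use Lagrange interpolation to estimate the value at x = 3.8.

Lagrange interpolation formula:
P(x) = Σ yᵢ × Lᵢ(x)
where Lᵢ(x) = Π_{j≠i} (x - xⱼ)/(xᵢ - xⱼ)

L_0(3.8) = (3.8 - 3)/(1 - 3) × (3.8 - 5)/(1 - 5) × (3.8 - 7)/(1 - 7) = -0.064000
L_1(3.8) = (3.8 - 1)/(3 - 1) × (3.8 - 5)/(3 - 5) × (3.8 - 7)/(3 - 7) = 0.672000
L_2(3.8) = (3.8 - 1)/(5 - 1) × (3.8 - 3)/(5 - 3) × (3.8 - 7)/(5 - 7) = 0.448000
L_3(3.8) = (3.8 - 1)/(7 - 1) × (3.8 - 3)/(7 - 3) × (3.8 - 5)/(7 - 5) = -0.056000

P(3.8) = (-9)×L_0(3.8) + (-13)×L_1(3.8) + (-9)×L_2(3.8) + (-1)×L_3(3.8)
P(3.8) = -12.136000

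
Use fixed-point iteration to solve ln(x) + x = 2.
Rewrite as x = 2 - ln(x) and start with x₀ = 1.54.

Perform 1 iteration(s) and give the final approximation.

Equation: ln(x) + x = 2
Fixed-point form: x = 2 - ln(x)
x₀ = 1.54

x_1 = g(1.540000) = 1.568218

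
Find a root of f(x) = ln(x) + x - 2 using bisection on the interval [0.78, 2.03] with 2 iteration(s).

f(x) = ln(x) + x - 2
Initial interval: [0.78, 2.03]

Iteration 1:
  c_1 = (0.780000 + 2.030000)/2 = 1.405000
  f(c_1) = f(1.405000) = -0.254963
  f(a) × f(c) ≥ 0, new interval: [1.405000, 2.030000]
Iteration 2:
  c_2 = (1.405000 + 2.030000)/2 = 1.717500
  f(c_2) = f(1.717500) = 0.258370
  f(a) × f(c) < 0, new interval: [1.405000, 1.717500]

After 2 iteration(s), the approximation is c_2 = 1.717500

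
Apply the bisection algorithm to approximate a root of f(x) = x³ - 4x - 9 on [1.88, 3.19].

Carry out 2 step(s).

f(x) = x³ - 4x - 9
Initial interval: [1.88, 3.19]

Iteration 1:
  c_1 = (1.880000 + 3.190000)/2 = 2.535000
  f(c_1) = f(2.535000) = -2.849520
  f(a) × f(c) ≥ 0, new interval: [2.535000, 3.190000]
Iteration 2:
  c_2 = (2.535000 + 3.190000)/2 = 2.862500
  f(c_2) = f(2.862500) = 3.005057
  f(a) × f(c) < 0, new interval: [2.535000, 2.862500]

After 2 iteration(s), the approximation is c_2 = 2.862500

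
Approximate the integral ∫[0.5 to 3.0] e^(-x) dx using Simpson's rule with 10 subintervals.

f(x) = e^(-x)
a = 0.5, b = 3.0, n = 10
h = (b - a)/n = 0.250000

Simpson's rule: (h/3)[f(x₀) + 4f(x₁) + 2f(x₂) + ... + f(xₙ)]

x_0 = 0.5000, f(x_0) = 0.606531, coefficient = 1
x_1 = 0.7500, f(x_1) = 0.472367, coefficient = 4
x_2 = 1.0000, f(x_2) = 0.367879, coefficient = 2
x_3 = 1.2500, f(x_3) = 0.286505, coefficient = 4
x_4 = 1.5000, f(x_4) = 0.223130, coefficient = 2
x_5 = 1.7500, f(x_5) = 0.173774, coefficient = 4
x_6 = 2.0000, f(x_6) = 0.135335, coefficient = 2
x_7 = 2.2500, f(x_7) = 0.105399, coefficient = 4
x_8 = 2.5000, f(x_8) = 0.082085, coefficient = 2
x_9 = 2.7500, f(x_9) = 0.063928, coefficient = 4
x_10 = 3.0000, f(x_10) = 0.049787, coefficient = 1

I ≈ (0.250000/3) × 6.681067 = 0.556756
Exact value: 0.556744
Error: 0.000012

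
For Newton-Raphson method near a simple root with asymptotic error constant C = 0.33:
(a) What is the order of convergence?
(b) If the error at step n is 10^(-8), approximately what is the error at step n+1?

(a) Newton-Raphson has quadratic (order 2) convergence near simple roots.
    This means |e_{n+1}| ≈ C|e_n|².

(b) With |e_n| = 10^(-8) and C = 0.33:
    |e_{n+1}| ≈ 0.33 × (10^(-8))² = 0.33 × 10^(-16)

(a) 2 (quadratic); (b) |e_{n+1}| ≈ 3.300e-17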